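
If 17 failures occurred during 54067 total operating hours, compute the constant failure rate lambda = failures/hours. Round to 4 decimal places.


failures = 17
total_hours = 54067
lambda = 17 / 54067
lambda = 0.0003

0.0003


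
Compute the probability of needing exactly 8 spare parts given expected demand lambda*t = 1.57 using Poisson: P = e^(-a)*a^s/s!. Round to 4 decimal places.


a = 1.57, s = 8
e^(-a) = e^(-1.57) = 0.208
a^s = 1.57^8 = 36.9145
s! = 40320
P = 0.208 * 36.9145 / 40320
P = 0.0002

0.0002


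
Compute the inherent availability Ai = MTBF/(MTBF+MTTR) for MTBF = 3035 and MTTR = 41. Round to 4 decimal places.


MTBF = 3035
MTTR = 41
MTBF + MTTR = 3076
Ai = 3035 / 3076
Ai = 0.9867

0.9867


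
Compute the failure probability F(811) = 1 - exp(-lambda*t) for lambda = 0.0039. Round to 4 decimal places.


lambda = 0.0039, t = 811
lambda * t = 3.1629
exp(-3.1629) = 0.0423
F(t) = 1 - 0.0423
F(t) = 0.9577

0.9577


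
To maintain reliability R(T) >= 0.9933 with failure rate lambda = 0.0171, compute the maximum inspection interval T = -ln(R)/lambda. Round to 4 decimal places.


R_target = 0.9933
lambda = 0.0171
-ln(0.9933) = 0.0067
T = 0.0067 / 0.0171
T = 0.3931

0.3931


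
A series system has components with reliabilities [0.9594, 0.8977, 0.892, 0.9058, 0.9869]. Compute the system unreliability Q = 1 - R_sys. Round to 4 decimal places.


Components: [0.9594, 0.8977, 0.892, 0.9058, 0.9869]
After component 1: product = 0.9594
After component 2: product = 0.8613
After component 3: product = 0.7682
After component 4: product = 0.6959
After component 5: product = 0.6868
R_sys = 0.6868
Q = 1 - 0.6868 = 0.3132

0.3132


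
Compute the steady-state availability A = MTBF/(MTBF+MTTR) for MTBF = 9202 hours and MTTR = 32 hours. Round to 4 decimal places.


MTBF = 9202
MTTR = 32
MTBF + MTTR = 9234
A = 9202 / 9234
A = 0.9965

0.9965


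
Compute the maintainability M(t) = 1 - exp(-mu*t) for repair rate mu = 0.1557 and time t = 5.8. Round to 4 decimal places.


mu = 0.1557, t = 5.8
mu * t = 0.1557 * 5.8 = 0.9031
exp(-0.9031) = 0.4053
M(t) = 1 - 0.4053
M(t) = 0.5947

0.5947


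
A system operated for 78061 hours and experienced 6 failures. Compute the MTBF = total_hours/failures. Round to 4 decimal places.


total_hours = 78061
failures = 6
MTBF = 78061 / 6
MTBF = 13010.1667

13010.1667


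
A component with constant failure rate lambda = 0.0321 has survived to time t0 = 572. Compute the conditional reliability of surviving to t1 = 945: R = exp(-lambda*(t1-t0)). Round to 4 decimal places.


lambda = 0.0321
t0 = 572, t1 = 945
t1 - t0 = 373
lambda * (t1-t0) = 0.0321 * 373 = 11.9733
R = exp(-11.9733)
R = 0.0

0.0


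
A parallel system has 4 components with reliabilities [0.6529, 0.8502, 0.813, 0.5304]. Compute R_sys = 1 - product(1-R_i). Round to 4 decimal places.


Components: [0.6529, 0.8502, 0.813, 0.5304]
(1 - 0.6529) = 0.3471, running product = 0.3471
(1 - 0.8502) = 0.1498, running product = 0.052
(1 - 0.813) = 0.187, running product = 0.0097
(1 - 0.5304) = 0.4696, running product = 0.0046
Product of (1-R_i) = 0.0046
R_sys = 1 - 0.0046 = 0.9954

0.9954


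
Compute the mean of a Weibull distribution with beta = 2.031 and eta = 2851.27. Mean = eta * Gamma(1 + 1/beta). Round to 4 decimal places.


beta = 2.031, eta = 2851.27
1/beta = 0.4924
1 + 1/beta = 1.4924
Gamma(1.4924) = 0.886
Mean = 2851.27 * 0.886
Mean = 2526.2376

2526.2376


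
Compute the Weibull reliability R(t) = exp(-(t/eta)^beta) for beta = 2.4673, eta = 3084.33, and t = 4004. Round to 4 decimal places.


beta = 2.4673, eta = 3084.33, t = 4004
t/eta = 4004 / 3084.33 = 1.2982
(t/eta)^beta = 1.2982^2.4673 = 1.9038
R(t) = exp(-1.9038)
R(t) = 0.149

0.149


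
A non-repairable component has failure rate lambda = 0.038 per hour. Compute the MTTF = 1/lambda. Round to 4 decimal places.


lambda = 0.038
MTTF = 1 / 0.038
MTTF = 26.3158

26.3158


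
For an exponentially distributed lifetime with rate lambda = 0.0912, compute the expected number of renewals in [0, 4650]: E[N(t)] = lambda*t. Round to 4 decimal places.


lambda = 0.0912
t = 4650
E[N(t)] = lambda * t
E[N(t)] = 0.0912 * 4650
E[N(t)] = 424.08

424.08


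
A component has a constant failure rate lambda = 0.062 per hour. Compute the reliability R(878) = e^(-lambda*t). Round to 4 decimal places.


lambda = 0.062
t = 878
lambda * t = 54.436
R(t) = e^(-54.436)
R(t) = 0.0

0.0


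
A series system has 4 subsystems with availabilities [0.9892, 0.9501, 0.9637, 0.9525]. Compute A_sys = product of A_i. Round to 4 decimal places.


Subsystems: [0.9892, 0.9501, 0.9637, 0.9525]
After subsystem 1 (A=0.9892): product = 0.9892
After subsystem 2 (A=0.9501): product = 0.9398
After subsystem 3 (A=0.9637): product = 0.9057
After subsystem 4 (A=0.9525): product = 0.8627
A_sys = 0.8627

0.8627


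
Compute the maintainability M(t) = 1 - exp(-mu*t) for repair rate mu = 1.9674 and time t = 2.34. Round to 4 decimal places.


mu = 1.9674, t = 2.34
mu * t = 1.9674 * 2.34 = 4.6037
exp(-4.6037) = 0.01
M(t) = 1 - 0.01
M(t) = 0.99

0.99


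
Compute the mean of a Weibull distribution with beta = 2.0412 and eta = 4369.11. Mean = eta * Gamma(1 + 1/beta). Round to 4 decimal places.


beta = 2.0412, eta = 4369.11
1/beta = 0.4899
1 + 1/beta = 1.4899
Gamma(1.4899) = 0.8859
Mean = 4369.11 * 0.8859
Mean = 3870.7821

3870.7821


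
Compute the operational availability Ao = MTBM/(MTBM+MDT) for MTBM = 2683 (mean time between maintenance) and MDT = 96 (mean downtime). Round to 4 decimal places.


MTBM = 2683
MDT = 96
MTBM + MDT = 2779
Ao = 2683 / 2779
Ao = 0.9655

0.9655


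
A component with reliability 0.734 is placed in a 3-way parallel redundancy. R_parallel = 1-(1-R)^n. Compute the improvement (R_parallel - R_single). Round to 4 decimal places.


R_single = 0.734, n = 3
1 - R_single = 0.266
(1 - R_single)^n = 0.266^3 = 0.0188
R_parallel = 1 - 0.0188 = 0.9812
Improvement = 0.9812 - 0.734
Improvement = 0.2472

0.2472


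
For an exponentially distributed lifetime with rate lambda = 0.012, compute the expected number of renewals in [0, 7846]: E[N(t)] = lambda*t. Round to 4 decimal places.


lambda = 0.012
t = 7846
E[N(t)] = lambda * t
E[N(t)] = 0.012 * 7846
E[N(t)] = 94.152

94.152


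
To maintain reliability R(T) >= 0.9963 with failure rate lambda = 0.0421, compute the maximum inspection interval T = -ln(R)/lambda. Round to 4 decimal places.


R_target = 0.9963
lambda = 0.0421
-ln(0.9963) = 0.0037
T = 0.0037 / 0.0421
T = 0.088

0.088


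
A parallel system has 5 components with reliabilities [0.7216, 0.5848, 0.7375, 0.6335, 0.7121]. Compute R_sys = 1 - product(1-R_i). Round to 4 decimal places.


Components: [0.7216, 0.5848, 0.7375, 0.6335, 0.7121]
(1 - 0.7216) = 0.2784, running product = 0.2784
(1 - 0.5848) = 0.4152, running product = 0.1156
(1 - 0.7375) = 0.2625, running product = 0.0303
(1 - 0.6335) = 0.3665, running product = 0.0111
(1 - 0.7121) = 0.2879, running product = 0.0032
Product of (1-R_i) = 0.0032
R_sys = 1 - 0.0032 = 0.9968

0.9968


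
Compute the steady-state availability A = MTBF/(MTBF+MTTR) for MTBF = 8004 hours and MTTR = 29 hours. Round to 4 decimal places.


MTBF = 8004
MTTR = 29
MTBF + MTTR = 8033
A = 8004 / 8033
A = 0.9964

0.9964


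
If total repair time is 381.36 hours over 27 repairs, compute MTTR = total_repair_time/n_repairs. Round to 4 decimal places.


total_repair_time = 381.36
n_repairs = 27
MTTR = 381.36 / 27
MTTR = 14.1244

14.1244


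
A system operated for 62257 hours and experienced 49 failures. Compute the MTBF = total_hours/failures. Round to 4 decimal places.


total_hours = 62257
failures = 49
MTBF = 62257 / 49
MTBF = 1270.551

1270.551


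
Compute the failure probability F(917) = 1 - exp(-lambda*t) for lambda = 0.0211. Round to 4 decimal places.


lambda = 0.0211, t = 917
lambda * t = 19.3487
exp(-19.3487) = 0.0
F(t) = 1 - 0.0
F(t) = 1.0

1.0


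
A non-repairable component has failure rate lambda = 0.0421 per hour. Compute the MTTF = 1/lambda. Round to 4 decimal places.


lambda = 0.0421
MTTF = 1 / 0.0421
MTTF = 23.753

23.753


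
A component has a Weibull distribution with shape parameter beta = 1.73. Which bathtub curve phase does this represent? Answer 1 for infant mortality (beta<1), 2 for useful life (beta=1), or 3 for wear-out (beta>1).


beta = 1.73
Compare beta to 1:
beta < 1 => infant mortality (phase 1)
beta = 1 => useful life (phase 2)
beta > 1 => wear-out (phase 3)
Since beta = 1.73, this is wear-out (increasing failure rate)
Phase = 3

3


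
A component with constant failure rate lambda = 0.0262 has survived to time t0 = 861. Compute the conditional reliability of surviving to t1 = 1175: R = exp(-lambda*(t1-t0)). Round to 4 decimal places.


lambda = 0.0262
t0 = 861, t1 = 1175
t1 - t0 = 314
lambda * (t1-t0) = 0.0262 * 314 = 8.2268
R = exp(-8.2268)
R = 0.0003

0.0003


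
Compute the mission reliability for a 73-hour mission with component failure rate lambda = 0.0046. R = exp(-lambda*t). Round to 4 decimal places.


lambda = 0.0046
mission_time = 73
lambda * t = 0.0046 * 73 = 0.3358
R = exp(-0.3358)
R = 0.7148

0.7148


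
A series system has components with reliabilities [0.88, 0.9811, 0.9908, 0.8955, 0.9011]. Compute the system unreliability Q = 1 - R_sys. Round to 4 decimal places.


Components: [0.88, 0.9811, 0.9908, 0.8955, 0.9011]
After component 1: product = 0.88
After component 2: product = 0.8634
After component 3: product = 0.8554
After component 4: product = 0.766
After component 5: product = 0.6903
R_sys = 0.6903
Q = 1 - 0.6903 = 0.3097

0.3097


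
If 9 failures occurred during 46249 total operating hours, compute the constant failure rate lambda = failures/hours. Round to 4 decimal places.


failures = 9
total_hours = 46249
lambda = 9 / 46249
lambda = 0.0002

0.0002


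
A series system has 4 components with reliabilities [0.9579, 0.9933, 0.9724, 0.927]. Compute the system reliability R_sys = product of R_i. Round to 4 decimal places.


Components: [0.9579, 0.9933, 0.9724, 0.927]
After component 1 (R=0.9579): product = 0.9579
After component 2 (R=0.9933): product = 0.9515
After component 3 (R=0.9724): product = 0.9252
After component 4 (R=0.927): product = 0.8577
R_sys = 0.8577

0.8577


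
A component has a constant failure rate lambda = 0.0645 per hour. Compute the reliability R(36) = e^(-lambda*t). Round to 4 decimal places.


lambda = 0.0645
t = 36
lambda * t = 2.322
R(t) = e^(-2.322)
R(t) = 0.0981

0.0981


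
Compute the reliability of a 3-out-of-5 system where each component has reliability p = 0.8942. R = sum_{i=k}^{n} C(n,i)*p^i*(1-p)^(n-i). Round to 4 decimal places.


k = 3, n = 5, p = 0.8942
i=3: C(5,3)=10 * 0.8942^3 * 0.1058^2 = 0.08
i=4: C(5,4)=5 * 0.8942^4 * 0.1058^1 = 0.3382
i=5: C(5,5)=1 * 0.8942^5 * 0.1058^0 = 0.5717
R = sum of terms = 0.99

0.99


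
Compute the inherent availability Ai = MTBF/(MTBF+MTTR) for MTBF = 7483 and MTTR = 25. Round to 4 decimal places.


MTBF = 7483
MTTR = 25
MTBF + MTTR = 7508
Ai = 7483 / 7508
Ai = 0.9967

0.9967


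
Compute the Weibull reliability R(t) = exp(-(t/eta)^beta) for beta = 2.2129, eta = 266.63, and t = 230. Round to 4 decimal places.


beta = 2.2129, eta = 266.63, t = 230
t/eta = 230 / 266.63 = 0.8626
(t/eta)^beta = 0.8626^2.2129 = 0.7211
R(t) = exp(-0.7211)
R(t) = 0.4862

0.4862


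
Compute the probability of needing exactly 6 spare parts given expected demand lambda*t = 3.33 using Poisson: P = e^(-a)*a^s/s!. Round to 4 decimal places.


a = 3.33, s = 6
e^(-a) = e^(-3.33) = 0.0358
a^s = 3.33^6 = 1363.5322
s! = 720
P = 0.0358 * 1363.5322 / 720
P = 0.0678

0.0678


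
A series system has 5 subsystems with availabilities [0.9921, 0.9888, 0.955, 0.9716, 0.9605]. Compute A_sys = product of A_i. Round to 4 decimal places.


Subsystems: [0.9921, 0.9888, 0.955, 0.9716, 0.9605]
After subsystem 1 (A=0.9921): product = 0.9921
After subsystem 2 (A=0.9888): product = 0.981
After subsystem 3 (A=0.955): product = 0.9368
After subsystem 4 (A=0.9716): product = 0.9102
After subsystem 5 (A=0.9605): product = 0.8743
A_sys = 0.8743

0.8743


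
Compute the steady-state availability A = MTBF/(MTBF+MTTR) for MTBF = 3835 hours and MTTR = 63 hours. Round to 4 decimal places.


MTBF = 3835
MTTR = 63
MTBF + MTTR = 3898
A = 3835 / 3898
A = 0.9838

0.9838


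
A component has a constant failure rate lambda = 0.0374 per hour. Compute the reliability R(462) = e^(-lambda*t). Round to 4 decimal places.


lambda = 0.0374
t = 462
lambda * t = 17.2788
R(t) = e^(-17.2788)
R(t) = 0.0

0.0


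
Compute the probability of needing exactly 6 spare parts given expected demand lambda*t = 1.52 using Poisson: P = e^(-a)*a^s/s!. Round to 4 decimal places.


a = 1.52, s = 6
e^(-a) = e^(-1.52) = 0.2187
a^s = 1.52^6 = 12.3328
s! = 720
P = 0.2187 * 12.3328 / 720
P = 0.0037

0.0037


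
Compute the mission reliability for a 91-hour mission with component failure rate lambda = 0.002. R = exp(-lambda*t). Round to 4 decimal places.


lambda = 0.002
mission_time = 91
lambda * t = 0.002 * 91 = 0.182
R = exp(-0.182)
R = 0.8336

0.8336


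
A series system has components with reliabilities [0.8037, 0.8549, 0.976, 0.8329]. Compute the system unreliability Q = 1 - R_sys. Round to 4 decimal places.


Components: [0.8037, 0.8549, 0.976, 0.8329]
After component 1: product = 0.8037
After component 2: product = 0.6871
After component 3: product = 0.6706
After component 4: product = 0.5585
R_sys = 0.5585
Q = 1 - 0.5585 = 0.4415

0.4415


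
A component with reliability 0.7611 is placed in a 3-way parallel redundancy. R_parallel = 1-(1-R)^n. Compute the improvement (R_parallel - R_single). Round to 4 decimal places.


R_single = 0.7611, n = 3
1 - R_single = 0.2389
(1 - R_single)^n = 0.2389^3 = 0.0136
R_parallel = 1 - 0.0136 = 0.9864
Improvement = 0.9864 - 0.7611
Improvement = 0.2253

0.2253


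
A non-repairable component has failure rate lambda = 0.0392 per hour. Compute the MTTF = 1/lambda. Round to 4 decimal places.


lambda = 0.0392
MTTF = 1 / 0.0392
MTTF = 25.5102

25.5102


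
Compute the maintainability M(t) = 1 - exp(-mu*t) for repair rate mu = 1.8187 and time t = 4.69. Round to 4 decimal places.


mu = 1.8187, t = 4.69
mu * t = 1.8187 * 4.69 = 8.5297
exp(-8.5297) = 0.0002
M(t) = 1 - 0.0002
M(t) = 0.9998

0.9998


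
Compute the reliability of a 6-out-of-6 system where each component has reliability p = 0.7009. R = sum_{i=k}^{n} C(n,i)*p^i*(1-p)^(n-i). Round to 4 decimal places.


k = 6, n = 6, p = 0.7009
i=6: C(6,6)=1 * 0.7009^6 * 0.2991^0 = 0.1186
R = sum of terms = 0.1186

0.1186


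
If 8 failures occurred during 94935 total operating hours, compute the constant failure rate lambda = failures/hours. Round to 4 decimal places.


failures = 8
total_hours = 94935
lambda = 8 / 94935
lambda = 0.0001

0.0001


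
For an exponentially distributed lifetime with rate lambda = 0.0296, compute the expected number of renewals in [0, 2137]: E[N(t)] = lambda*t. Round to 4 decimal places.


lambda = 0.0296
t = 2137
E[N(t)] = lambda * t
E[N(t)] = 0.0296 * 2137
E[N(t)] = 63.2552

63.2552


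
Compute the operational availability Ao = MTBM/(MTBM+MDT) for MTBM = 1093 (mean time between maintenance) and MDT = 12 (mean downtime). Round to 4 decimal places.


MTBM = 1093
MDT = 12
MTBM + MDT = 1105
Ao = 1093 / 1105
Ao = 0.9891

0.9891


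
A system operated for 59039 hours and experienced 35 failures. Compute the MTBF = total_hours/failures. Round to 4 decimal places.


total_hours = 59039
failures = 35
MTBF = 59039 / 35
MTBF = 1686.8286

1686.8286


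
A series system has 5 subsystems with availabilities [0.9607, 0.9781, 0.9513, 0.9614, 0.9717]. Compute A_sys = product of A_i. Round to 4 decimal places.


Subsystems: [0.9607, 0.9781, 0.9513, 0.9614, 0.9717]
After subsystem 1 (A=0.9607): product = 0.9607
After subsystem 2 (A=0.9781): product = 0.9397
After subsystem 3 (A=0.9513): product = 0.8939
After subsystem 4 (A=0.9614): product = 0.8594
After subsystem 5 (A=0.9717): product = 0.8351
A_sys = 0.8351

0.8351


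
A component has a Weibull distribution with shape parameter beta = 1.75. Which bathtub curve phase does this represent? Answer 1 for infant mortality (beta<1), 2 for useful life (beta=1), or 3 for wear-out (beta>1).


beta = 1.75
Compare beta to 1:
beta < 1 => infant mortality (phase 1)
beta = 1 => useful life (phase 2)
beta > 1 => wear-out (phase 3)
Since beta = 1.75, this is wear-out (increasing failure rate)
Phase = 3

3


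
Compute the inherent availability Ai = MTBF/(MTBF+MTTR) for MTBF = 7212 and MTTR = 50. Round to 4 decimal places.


MTBF = 7212
MTTR = 50
MTBF + MTTR = 7262
Ai = 7212 / 7262
Ai = 0.9931

0.9931


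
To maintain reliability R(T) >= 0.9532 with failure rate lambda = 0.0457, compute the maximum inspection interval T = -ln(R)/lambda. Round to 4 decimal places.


R_target = 0.9532
lambda = 0.0457
-ln(0.9532) = 0.0479
T = 0.0479 / 0.0457
T = 1.0488

1.0488


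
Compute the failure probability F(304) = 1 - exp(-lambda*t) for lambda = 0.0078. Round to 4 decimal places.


lambda = 0.0078, t = 304
lambda * t = 2.3712
exp(-2.3712) = 0.0934
F(t) = 1 - 0.0934
F(t) = 0.9066

0.9066


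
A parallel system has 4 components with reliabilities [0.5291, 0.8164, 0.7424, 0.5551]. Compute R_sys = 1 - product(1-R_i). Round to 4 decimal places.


Components: [0.5291, 0.8164, 0.7424, 0.5551]
(1 - 0.5291) = 0.4709, running product = 0.4709
(1 - 0.8164) = 0.1836, running product = 0.0865
(1 - 0.7424) = 0.2576, running product = 0.0223
(1 - 0.5551) = 0.4449, running product = 0.0099
Product of (1-R_i) = 0.0099
R_sys = 1 - 0.0099 = 0.9901

0.9901


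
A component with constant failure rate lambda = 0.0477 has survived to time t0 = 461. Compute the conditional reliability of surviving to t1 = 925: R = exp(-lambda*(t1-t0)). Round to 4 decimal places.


lambda = 0.0477
t0 = 461, t1 = 925
t1 - t0 = 464
lambda * (t1-t0) = 0.0477 * 464 = 22.1328
R = exp(-22.1328)
R = 0.0

0.0


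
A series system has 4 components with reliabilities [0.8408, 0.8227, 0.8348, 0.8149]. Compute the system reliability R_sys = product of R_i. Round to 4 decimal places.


Components: [0.8408, 0.8227, 0.8348, 0.8149]
After component 1 (R=0.8408): product = 0.8408
After component 2 (R=0.8227): product = 0.6917
After component 3 (R=0.8348): product = 0.5775
After component 4 (R=0.8149): product = 0.4706
R_sys = 0.4706

0.4706


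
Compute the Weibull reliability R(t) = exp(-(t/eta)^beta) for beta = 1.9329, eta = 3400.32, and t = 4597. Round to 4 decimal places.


beta = 1.9329, eta = 3400.32, t = 4597
t/eta = 4597 / 3400.32 = 1.3519
(t/eta)^beta = 1.3519^1.9329 = 1.7911
R(t) = exp(-1.7911)
R(t) = 0.1668

0.1668


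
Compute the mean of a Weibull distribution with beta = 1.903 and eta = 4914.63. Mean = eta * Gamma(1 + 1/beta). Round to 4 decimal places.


beta = 1.903, eta = 4914.63
1/beta = 0.5255
1 + 1/beta = 1.5255
Gamma(1.5255) = 0.8873
Mean = 4914.63 * 0.8873
Mean = 4360.8437

4360.8437


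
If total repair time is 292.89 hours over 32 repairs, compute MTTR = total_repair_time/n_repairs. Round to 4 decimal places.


total_repair_time = 292.89
n_repairs = 32
MTTR = 292.89 / 32
MTTR = 9.1528

9.1528


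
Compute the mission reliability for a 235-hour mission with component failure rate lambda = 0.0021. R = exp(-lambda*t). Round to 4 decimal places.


lambda = 0.0021
mission_time = 235
lambda * t = 0.0021 * 235 = 0.4935
R = exp(-0.4935)
R = 0.6105

0.6105


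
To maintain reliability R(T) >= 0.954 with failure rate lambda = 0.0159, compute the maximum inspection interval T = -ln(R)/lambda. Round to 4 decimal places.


R_target = 0.954
lambda = 0.0159
-ln(0.954) = 0.0471
T = 0.0471 / 0.0159
T = 2.9617

2.9617


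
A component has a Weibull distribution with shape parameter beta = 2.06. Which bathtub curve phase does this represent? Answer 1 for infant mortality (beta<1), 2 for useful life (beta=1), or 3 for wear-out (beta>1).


beta = 2.06
Compare beta to 1:
beta < 1 => infant mortality (phase 1)
beta = 1 => useful life (phase 2)
beta > 1 => wear-out (phase 3)
Since beta = 2.06, this is wear-out (increasing failure rate)
Phase = 3

3


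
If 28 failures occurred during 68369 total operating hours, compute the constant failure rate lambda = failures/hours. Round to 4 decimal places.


failures = 28
total_hours = 68369
lambda = 28 / 68369
lambda = 0.0004

0.0004


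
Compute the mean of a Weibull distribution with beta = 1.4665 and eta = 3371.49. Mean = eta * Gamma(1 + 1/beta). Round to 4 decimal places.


beta = 1.4665, eta = 3371.49
1/beta = 0.6819
1 + 1/beta = 1.6819
Gamma(1.6819) = 0.9053
Mean = 3371.49 * 0.9053
Mean = 3052.3203

3052.3203


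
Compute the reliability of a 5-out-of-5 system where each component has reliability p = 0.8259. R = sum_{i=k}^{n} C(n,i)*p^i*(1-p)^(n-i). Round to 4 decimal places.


k = 5, n = 5, p = 0.8259
i=5: C(5,5)=1 * 0.8259^5 * 0.1741^0 = 0.3843
R = sum of terms = 0.3843

0.3843


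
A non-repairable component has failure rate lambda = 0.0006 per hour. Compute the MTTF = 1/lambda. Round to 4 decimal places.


lambda = 0.0006
MTTF = 1 / 0.0006
MTTF = 1666.6667

1666.6667


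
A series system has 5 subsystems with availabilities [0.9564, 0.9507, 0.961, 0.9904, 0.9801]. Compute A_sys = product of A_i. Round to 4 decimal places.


Subsystems: [0.9564, 0.9507, 0.961, 0.9904, 0.9801]
After subsystem 1 (A=0.9564): product = 0.9564
After subsystem 2 (A=0.9507): product = 0.9092
After subsystem 3 (A=0.961): product = 0.8738
After subsystem 4 (A=0.9904): product = 0.8654
After subsystem 5 (A=0.9801): product = 0.8482
A_sys = 0.8482

0.8482


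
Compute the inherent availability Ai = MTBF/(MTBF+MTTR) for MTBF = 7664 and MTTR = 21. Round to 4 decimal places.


MTBF = 7664
MTTR = 21
MTBF + MTTR = 7685
Ai = 7664 / 7685
Ai = 0.9973

0.9973


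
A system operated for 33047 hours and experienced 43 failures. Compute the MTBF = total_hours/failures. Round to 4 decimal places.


total_hours = 33047
failures = 43
MTBF = 33047 / 43
MTBF = 768.5349

768.5349


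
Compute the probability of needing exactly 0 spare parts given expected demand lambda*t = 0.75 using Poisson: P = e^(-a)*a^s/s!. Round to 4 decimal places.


a = 0.75, s = 0
e^(-a) = e^(-0.75) = 0.4724
a^s = 0.75^0 = 1.0
s! = 1
P = 0.4724 * 1.0 / 1
P = 0.4724

0.4724


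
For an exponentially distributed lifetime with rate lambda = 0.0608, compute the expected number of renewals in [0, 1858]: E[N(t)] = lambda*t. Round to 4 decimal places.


lambda = 0.0608
t = 1858
E[N(t)] = lambda * t
E[N(t)] = 0.0608 * 1858
E[N(t)] = 112.9664

112.9664


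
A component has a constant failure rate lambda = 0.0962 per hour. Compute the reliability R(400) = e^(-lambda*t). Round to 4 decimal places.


lambda = 0.0962
t = 400
lambda * t = 38.48
R(t) = e^(-38.48)
R(t) = 0.0

0.0


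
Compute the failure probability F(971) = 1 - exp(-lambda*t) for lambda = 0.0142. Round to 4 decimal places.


lambda = 0.0142, t = 971
lambda * t = 13.7882
exp(-13.7882) = 0.0
F(t) = 1 - 0.0
F(t) = 1.0

1.0


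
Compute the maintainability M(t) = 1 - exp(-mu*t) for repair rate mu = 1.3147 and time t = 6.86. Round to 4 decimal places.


mu = 1.3147, t = 6.86
mu * t = 1.3147 * 6.86 = 9.0188
exp(-9.0188) = 0.0001
M(t) = 1 - 0.0001
M(t) = 0.9999

0.9999


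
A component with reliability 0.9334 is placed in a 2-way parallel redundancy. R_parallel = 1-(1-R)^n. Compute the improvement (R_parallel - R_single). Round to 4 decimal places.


R_single = 0.9334, n = 2
1 - R_single = 0.0666
(1 - R_single)^n = 0.0666^2 = 0.0044
R_parallel = 1 - 0.0044 = 0.9956
Improvement = 0.9956 - 0.9334
Improvement = 0.0622

0.0622


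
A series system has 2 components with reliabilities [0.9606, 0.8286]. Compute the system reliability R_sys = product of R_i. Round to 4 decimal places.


Components: [0.9606, 0.8286]
After component 1 (R=0.9606): product = 0.9606
After component 2 (R=0.8286): product = 0.796
R_sys = 0.796

0.796


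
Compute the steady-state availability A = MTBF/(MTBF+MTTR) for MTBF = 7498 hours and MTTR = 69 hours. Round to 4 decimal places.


MTBF = 7498
MTTR = 69
MTBF + MTTR = 7567
A = 7498 / 7567
A = 0.9909

0.9909


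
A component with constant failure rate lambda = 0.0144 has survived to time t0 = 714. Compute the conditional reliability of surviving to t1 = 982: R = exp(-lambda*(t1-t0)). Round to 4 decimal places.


lambda = 0.0144
t0 = 714, t1 = 982
t1 - t0 = 268
lambda * (t1-t0) = 0.0144 * 268 = 3.8592
R = exp(-3.8592)
R = 0.0211

0.0211


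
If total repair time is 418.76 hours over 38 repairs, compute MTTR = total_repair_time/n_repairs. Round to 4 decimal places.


total_repair_time = 418.76
n_repairs = 38
MTTR = 418.76 / 38
MTTR = 11.02

11.02


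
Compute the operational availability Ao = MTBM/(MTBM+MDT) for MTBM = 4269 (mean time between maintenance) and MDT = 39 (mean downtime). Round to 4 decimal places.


MTBM = 4269
MDT = 39
MTBM + MDT = 4308
Ao = 4269 / 4308
Ao = 0.9909

0.9909


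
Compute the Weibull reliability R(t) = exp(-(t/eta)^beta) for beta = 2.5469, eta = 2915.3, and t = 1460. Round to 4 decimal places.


beta = 2.5469, eta = 2915.3, t = 1460
t/eta = 1460 / 2915.3 = 0.5008
(t/eta)^beta = 0.5008^2.5469 = 0.1718
R(t) = exp(-0.1718)
R(t) = 0.8421

0.8421


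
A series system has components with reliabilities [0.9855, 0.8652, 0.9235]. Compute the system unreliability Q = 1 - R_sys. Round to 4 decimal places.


Components: [0.9855, 0.8652, 0.9235]
After component 1: product = 0.9855
After component 2: product = 0.8527
After component 3: product = 0.7874
R_sys = 0.7874
Q = 1 - 0.7874 = 0.2126

0.2126


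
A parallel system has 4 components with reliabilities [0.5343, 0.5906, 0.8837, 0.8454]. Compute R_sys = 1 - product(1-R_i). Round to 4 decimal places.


Components: [0.5343, 0.5906, 0.8837, 0.8454]
(1 - 0.5343) = 0.4657, running product = 0.4657
(1 - 0.5906) = 0.4094, running product = 0.1907
(1 - 0.8837) = 0.1163, running product = 0.0222
(1 - 0.8454) = 0.1546, running product = 0.0034
Product of (1-R_i) = 0.0034
R_sys = 1 - 0.0034 = 0.9966

0.9966


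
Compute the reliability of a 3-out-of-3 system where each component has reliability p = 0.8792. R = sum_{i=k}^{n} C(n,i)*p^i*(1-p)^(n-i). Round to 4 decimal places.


k = 3, n = 3, p = 0.8792
i=3: C(3,3)=1 * 0.8792^3 * 0.1208^0 = 0.6796
R = sum of terms = 0.6796

0.6796


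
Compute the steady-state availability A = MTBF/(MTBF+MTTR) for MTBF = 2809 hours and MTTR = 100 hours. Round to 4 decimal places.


MTBF = 2809
MTTR = 100
MTBF + MTTR = 2909
A = 2809 / 2909
A = 0.9656

0.9656


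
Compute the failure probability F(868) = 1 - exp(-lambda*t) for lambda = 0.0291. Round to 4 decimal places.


lambda = 0.0291, t = 868
lambda * t = 25.2588
exp(-25.2588) = 0.0
F(t) = 1 - 0.0
F(t) = 1.0

1.0


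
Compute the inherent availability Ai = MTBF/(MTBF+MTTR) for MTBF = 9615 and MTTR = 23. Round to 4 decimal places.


MTBF = 9615
MTTR = 23
MTBF + MTTR = 9638
Ai = 9615 / 9638
Ai = 0.9976

0.9976


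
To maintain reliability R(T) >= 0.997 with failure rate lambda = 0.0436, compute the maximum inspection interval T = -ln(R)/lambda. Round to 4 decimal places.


R_target = 0.997
lambda = 0.0436
-ln(0.997) = 0.003
T = 0.003 / 0.0436
T = 0.0689

0.0689


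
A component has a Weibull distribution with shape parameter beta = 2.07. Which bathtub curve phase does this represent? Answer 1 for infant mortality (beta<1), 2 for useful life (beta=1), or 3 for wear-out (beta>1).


beta = 2.07
Compare beta to 1:
beta < 1 => infant mortality (phase 1)
beta = 1 => useful life (phase 2)
beta > 1 => wear-out (phase 3)
Since beta = 2.07, this is wear-out (increasing failure rate)
Phase = 3

3


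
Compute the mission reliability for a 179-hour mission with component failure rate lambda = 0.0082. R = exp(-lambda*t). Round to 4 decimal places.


lambda = 0.0082
mission_time = 179
lambda * t = 0.0082 * 179 = 1.4678
R = exp(-1.4678)
R = 0.2304

0.2304


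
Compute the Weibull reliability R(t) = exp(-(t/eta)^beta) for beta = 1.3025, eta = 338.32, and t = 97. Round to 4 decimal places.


beta = 1.3025, eta = 338.32, t = 97
t/eta = 97 / 338.32 = 0.2867
(t/eta)^beta = 0.2867^1.3025 = 0.1965
R(t) = exp(-0.1965)
R(t) = 0.8216

0.8216


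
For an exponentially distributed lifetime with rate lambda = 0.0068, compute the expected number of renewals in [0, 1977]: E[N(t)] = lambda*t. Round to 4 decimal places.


lambda = 0.0068
t = 1977
E[N(t)] = lambda * t
E[N(t)] = 0.0068 * 1977
E[N(t)] = 13.4436

13.4436


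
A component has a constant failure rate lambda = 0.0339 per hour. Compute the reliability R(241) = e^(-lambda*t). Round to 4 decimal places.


lambda = 0.0339
t = 241
lambda * t = 8.1699
R(t) = e^(-8.1699)
R(t) = 0.0003

0.0003


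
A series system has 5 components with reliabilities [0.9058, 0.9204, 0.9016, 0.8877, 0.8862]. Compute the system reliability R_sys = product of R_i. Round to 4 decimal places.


Components: [0.9058, 0.9204, 0.9016, 0.8877, 0.8862]
After component 1 (R=0.9058): product = 0.9058
After component 2 (R=0.9204): product = 0.8337
After component 3 (R=0.9016): product = 0.7517
After component 4 (R=0.8877): product = 0.6673
After component 5 (R=0.8862): product = 0.5913
R_sys = 0.5913

0.5913


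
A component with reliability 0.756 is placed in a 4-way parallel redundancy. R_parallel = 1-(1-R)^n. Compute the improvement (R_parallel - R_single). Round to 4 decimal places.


R_single = 0.756, n = 4
1 - R_single = 0.244
(1 - R_single)^n = 0.244^4 = 0.0035
R_parallel = 1 - 0.0035 = 0.9965
Improvement = 0.9965 - 0.756
Improvement = 0.2405

0.2405


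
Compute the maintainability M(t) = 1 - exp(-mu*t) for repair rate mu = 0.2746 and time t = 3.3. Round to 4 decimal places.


mu = 0.2746, t = 3.3
mu * t = 0.2746 * 3.3 = 0.9062
exp(-0.9062) = 0.4041
M(t) = 1 - 0.4041
M(t) = 0.5959

0.5959


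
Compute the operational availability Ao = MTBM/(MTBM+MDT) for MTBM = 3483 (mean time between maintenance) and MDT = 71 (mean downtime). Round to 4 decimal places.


MTBM = 3483
MDT = 71
MTBM + MDT = 3554
Ao = 3483 / 3554
Ao = 0.98

0.98


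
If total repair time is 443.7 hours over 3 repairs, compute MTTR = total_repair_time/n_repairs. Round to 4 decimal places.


total_repair_time = 443.7
n_repairs = 3
MTTR = 443.7 / 3
MTTR = 147.9

147.9


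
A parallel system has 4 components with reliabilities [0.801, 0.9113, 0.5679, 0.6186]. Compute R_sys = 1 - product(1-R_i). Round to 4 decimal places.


Components: [0.801, 0.9113, 0.5679, 0.6186]
(1 - 0.801) = 0.199, running product = 0.199
(1 - 0.9113) = 0.0887, running product = 0.0177
(1 - 0.5679) = 0.4321, running product = 0.0076
(1 - 0.6186) = 0.3814, running product = 0.0029
Product of (1-R_i) = 0.0029
R_sys = 1 - 0.0029 = 0.9971

0.9971


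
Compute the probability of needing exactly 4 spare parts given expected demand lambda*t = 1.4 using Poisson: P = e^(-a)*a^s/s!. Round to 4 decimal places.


a = 1.4, s = 4
e^(-a) = e^(-1.4) = 0.2466
a^s = 1.4^4 = 3.8416
s! = 24
P = 0.2466 * 3.8416 / 24
P = 0.0395

0.0395


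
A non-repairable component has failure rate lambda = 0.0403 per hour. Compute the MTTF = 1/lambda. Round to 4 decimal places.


lambda = 0.0403
MTTF = 1 / 0.0403
MTTF = 24.8139

24.8139


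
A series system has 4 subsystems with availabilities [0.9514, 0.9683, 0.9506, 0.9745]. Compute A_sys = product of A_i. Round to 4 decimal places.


Subsystems: [0.9514, 0.9683, 0.9506, 0.9745]
After subsystem 1 (A=0.9514): product = 0.9514
After subsystem 2 (A=0.9683): product = 0.9212
After subsystem 3 (A=0.9506): product = 0.8757
After subsystem 4 (A=0.9745): product = 0.8534
A_sys = 0.8534

0.8534


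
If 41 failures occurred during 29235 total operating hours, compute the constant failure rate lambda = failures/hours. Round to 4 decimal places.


failures = 41
total_hours = 29235
lambda = 41 / 29235
lambda = 0.0014

0.0014


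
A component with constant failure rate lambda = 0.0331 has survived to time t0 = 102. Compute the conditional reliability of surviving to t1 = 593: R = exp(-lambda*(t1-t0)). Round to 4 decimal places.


lambda = 0.0331
t0 = 102, t1 = 593
t1 - t0 = 491
lambda * (t1-t0) = 0.0331 * 491 = 16.2521
R = exp(-16.2521)
R = 0.0

0.0


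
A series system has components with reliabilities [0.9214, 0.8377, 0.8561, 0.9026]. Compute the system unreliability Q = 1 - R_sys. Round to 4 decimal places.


Components: [0.9214, 0.8377, 0.8561, 0.9026]
After component 1: product = 0.9214
After component 2: product = 0.7719
After component 3: product = 0.6608
After component 4: product = 0.5964
R_sys = 0.5964
Q = 1 - 0.5964 = 0.4036

0.4036


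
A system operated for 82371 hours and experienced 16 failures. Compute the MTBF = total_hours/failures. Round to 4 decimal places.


total_hours = 82371
failures = 16
MTBF = 82371 / 16
MTBF = 5148.1875

5148.1875


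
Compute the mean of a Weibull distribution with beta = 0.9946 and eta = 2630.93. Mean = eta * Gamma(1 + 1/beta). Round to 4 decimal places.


beta = 0.9946, eta = 2630.93
1/beta = 1.0054
1 + 1/beta = 2.0054
Gamma(2.0054) = 1.0023
Mean = 2630.93 * 1.0023
Mean = 2637.0011

2637.0011


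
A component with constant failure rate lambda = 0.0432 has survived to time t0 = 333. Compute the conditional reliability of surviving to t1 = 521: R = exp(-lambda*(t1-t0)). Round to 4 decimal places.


lambda = 0.0432
t0 = 333, t1 = 521
t1 - t0 = 188
lambda * (t1-t0) = 0.0432 * 188 = 8.1216
R = exp(-8.1216)
R = 0.0003

0.0003


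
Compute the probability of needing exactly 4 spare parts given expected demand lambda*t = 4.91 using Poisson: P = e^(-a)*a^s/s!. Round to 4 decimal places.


a = 4.91, s = 4
e^(-a) = e^(-4.91) = 0.0074
a^s = 4.91^4 = 581.2005
s! = 24
P = 0.0074 * 581.2005 / 24
P = 0.1785

0.1785


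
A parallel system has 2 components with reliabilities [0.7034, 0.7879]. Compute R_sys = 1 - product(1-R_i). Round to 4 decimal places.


Components: [0.7034, 0.7879]
(1 - 0.7034) = 0.2966, running product = 0.2966
(1 - 0.7879) = 0.2121, running product = 0.0629
Product of (1-R_i) = 0.0629
R_sys = 1 - 0.0629 = 0.9371

0.9371


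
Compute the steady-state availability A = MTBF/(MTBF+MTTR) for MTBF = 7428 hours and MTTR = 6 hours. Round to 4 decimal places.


MTBF = 7428
MTTR = 6
MTBF + MTTR = 7434
A = 7428 / 7434
A = 0.9992

0.9992


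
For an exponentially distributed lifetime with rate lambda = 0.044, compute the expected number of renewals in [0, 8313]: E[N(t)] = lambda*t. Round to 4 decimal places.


lambda = 0.044
t = 8313
E[N(t)] = lambda * t
E[N(t)] = 0.044 * 8313
E[N(t)] = 365.772

365.772


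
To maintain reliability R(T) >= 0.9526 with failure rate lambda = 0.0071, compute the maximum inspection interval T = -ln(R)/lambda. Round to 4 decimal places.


R_target = 0.9526
lambda = 0.0071
-ln(0.9526) = 0.0486
T = 0.0486 / 0.0071
T = 6.8395

6.8395


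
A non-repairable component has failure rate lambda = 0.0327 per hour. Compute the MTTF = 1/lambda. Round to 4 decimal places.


lambda = 0.0327
MTTF = 1 / 0.0327
MTTF = 30.581

30.581


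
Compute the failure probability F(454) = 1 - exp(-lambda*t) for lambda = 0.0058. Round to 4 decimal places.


lambda = 0.0058, t = 454
lambda * t = 2.6332
exp(-2.6332) = 0.0718
F(t) = 1 - 0.0718
F(t) = 0.9282

0.9282


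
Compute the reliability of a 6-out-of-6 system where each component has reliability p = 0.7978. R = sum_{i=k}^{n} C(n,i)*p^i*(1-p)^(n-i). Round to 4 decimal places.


k = 6, n = 6, p = 0.7978
i=6: C(6,6)=1 * 0.7978^6 * 0.2022^0 = 0.2578
R = sum of terms = 0.2578

0.2578


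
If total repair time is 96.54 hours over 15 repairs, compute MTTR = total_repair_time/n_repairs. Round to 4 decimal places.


total_repair_time = 96.54
n_repairs = 15
MTTR = 96.54 / 15
MTTR = 6.436

6.436


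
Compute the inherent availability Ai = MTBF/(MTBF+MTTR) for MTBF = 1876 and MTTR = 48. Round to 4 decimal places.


MTBF = 1876
MTTR = 48
MTBF + MTTR = 1924
Ai = 1876 / 1924
Ai = 0.9751

0.9751


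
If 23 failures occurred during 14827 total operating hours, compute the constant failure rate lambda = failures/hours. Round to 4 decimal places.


failures = 23
total_hours = 14827
lambda = 23 / 14827
lambda = 0.0016

0.0016


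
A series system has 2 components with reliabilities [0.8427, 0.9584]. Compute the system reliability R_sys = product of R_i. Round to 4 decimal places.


Components: [0.8427, 0.9584]
After component 1 (R=0.8427): product = 0.8427
After component 2 (R=0.9584): product = 0.8076
R_sys = 0.8076

0.8076


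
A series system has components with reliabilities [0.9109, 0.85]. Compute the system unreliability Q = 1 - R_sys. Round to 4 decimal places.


Components: [0.9109, 0.85]
After component 1: product = 0.9109
After component 2: product = 0.7743
R_sys = 0.7743
Q = 1 - 0.7743 = 0.2257

0.2257


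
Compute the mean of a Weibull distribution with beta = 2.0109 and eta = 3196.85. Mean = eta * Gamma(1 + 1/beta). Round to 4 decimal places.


beta = 2.0109, eta = 3196.85
1/beta = 0.4973
1 + 1/beta = 1.4973
Gamma(1.4973) = 0.8861
Mean = 3196.85 * 0.8861
Mean = 2832.8641

2832.8641


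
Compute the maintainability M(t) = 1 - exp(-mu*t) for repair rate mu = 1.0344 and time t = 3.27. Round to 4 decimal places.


mu = 1.0344, t = 3.27
mu * t = 1.0344 * 3.27 = 3.3825
exp(-3.3825) = 0.034
M(t) = 1 - 0.034
M(t) = 0.966

0.966


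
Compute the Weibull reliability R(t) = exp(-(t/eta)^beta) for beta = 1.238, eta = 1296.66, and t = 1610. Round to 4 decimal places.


beta = 1.238, eta = 1296.66, t = 1610
t/eta = 1610 / 1296.66 = 1.2417
(t/eta)^beta = 1.2417^1.238 = 1.3073
R(t) = exp(-1.3073)
R(t) = 0.2706

0.2706


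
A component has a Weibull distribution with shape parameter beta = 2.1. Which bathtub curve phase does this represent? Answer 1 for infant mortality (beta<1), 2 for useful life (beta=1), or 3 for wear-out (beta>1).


beta = 2.1
Compare beta to 1:
beta < 1 => infant mortality (phase 1)
beta = 1 => useful life (phase 2)
beta > 1 => wear-out (phase 3)
Since beta = 2.1, this is wear-out (increasing failure rate)
Phase = 3

3


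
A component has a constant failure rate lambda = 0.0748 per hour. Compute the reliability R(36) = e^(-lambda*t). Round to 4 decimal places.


lambda = 0.0748
t = 36
lambda * t = 2.6928
R(t) = e^(-2.6928)
R(t) = 0.0677

0.0677


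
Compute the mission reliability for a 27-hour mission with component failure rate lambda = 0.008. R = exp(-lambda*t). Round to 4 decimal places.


lambda = 0.008
mission_time = 27
lambda * t = 0.008 * 27 = 0.216
R = exp(-0.216)
R = 0.8057

0.8057


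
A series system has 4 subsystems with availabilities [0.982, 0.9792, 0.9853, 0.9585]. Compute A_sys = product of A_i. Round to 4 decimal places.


Subsystems: [0.982, 0.9792, 0.9853, 0.9585]
After subsystem 1 (A=0.982): product = 0.982
After subsystem 2 (A=0.9792): product = 0.9616
After subsystem 3 (A=0.9853): product = 0.9474
After subsystem 4 (A=0.9585): product = 0.9081
A_sys = 0.9081

0.9081


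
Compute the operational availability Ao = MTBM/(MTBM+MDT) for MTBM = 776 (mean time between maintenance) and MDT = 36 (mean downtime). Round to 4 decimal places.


MTBM = 776
MDT = 36
MTBM + MDT = 812
Ao = 776 / 812
Ao = 0.9557

0.9557


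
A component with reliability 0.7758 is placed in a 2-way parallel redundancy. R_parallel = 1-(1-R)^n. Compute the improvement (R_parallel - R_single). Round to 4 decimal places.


R_single = 0.7758, n = 2
1 - R_single = 0.2242
(1 - R_single)^n = 0.2242^2 = 0.0503
R_parallel = 1 - 0.0503 = 0.9497
Improvement = 0.9497 - 0.7758
Improvement = 0.1739

0.1739


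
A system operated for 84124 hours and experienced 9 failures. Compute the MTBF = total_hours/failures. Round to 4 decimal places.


total_hours = 84124
failures = 9
MTBF = 84124 / 9
MTBF = 9347.1111

9347.1111
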